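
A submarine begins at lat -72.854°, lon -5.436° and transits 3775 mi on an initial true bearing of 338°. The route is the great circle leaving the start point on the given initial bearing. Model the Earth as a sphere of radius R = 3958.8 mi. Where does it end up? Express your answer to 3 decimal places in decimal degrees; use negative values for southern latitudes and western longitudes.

latitude -19.278°, longitude -24.319°

Angular distance δ = d/R = 3775 / 3958.8 = 0.953572 rad.
Converting: φ₁ = -1.271542 rad, θ = 5.899213 rad.
Applying the spherical law of cosines for sides, sin φ₂ = sin φ₁ cos δ + cos φ₁ sin δ cos θ = -0.330145, so φ₂ = -19.278°.
Then Δλ = atan2(-0.090060, 0.263302) = -0.329567 rad, from sin θ sin δ cos φ₁ over cos δ − sin φ₁ sin φ₂.
λ₂ = λ₁ + Δλ = -24.319°.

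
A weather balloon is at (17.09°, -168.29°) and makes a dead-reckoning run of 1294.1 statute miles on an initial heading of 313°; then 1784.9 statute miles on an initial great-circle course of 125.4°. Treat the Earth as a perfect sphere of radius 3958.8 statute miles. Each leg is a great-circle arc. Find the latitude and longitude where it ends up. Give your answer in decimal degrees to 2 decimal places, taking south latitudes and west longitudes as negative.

Apply the spherical direct solution leg by leg, carrying full precision between legs.
Leg 1: from (17.09°, -168.29°), δ = 1294.1/3958.8 = 0.326892 rad, θ = 313° → φ = 29.19°, λ = 176.11°.
Leg 2: from (29.19°, 176.11°), δ = 1784.9/3958.8 = 0.450869 rad, θ = 125.4° → φ = 12.62°, λ = -162.55°.

latitude 12.62°, longitude -162.55°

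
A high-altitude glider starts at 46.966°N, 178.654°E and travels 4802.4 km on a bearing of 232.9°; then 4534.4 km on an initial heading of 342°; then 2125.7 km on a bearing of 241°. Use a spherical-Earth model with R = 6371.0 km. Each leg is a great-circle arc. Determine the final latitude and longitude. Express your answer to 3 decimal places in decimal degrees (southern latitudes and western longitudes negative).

latitude 40.601°, longitude 102.878°

Apply the spherical direct solution leg by leg, carrying full precision between legs.
Leg 1: from (46.966°, 178.654°), δ = 4802.4/6371 = 0.753791 rad, θ = 232.9° → φ = 14.548°, λ = 144.324°.
Leg 2: from (14.548°, 144.324°), δ = 4534.4/6371 = 0.711725 rad, θ = 342° → φ = 52.323°, λ = 125.042°.
Leg 3: from (52.323°, 125.042°), δ = 2125.7/6371 = 0.333652 rad, θ = 241° → φ = 40.601°, λ = 102.878°.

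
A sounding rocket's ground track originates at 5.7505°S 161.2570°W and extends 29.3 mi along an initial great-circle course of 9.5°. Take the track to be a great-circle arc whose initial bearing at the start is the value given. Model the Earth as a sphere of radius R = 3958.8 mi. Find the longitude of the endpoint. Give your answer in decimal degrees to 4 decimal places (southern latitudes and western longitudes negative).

longitude -161.1867°

δ = 29.3/3958.8 = 0.007401 rad (0.4241°).
Start latitude φ₁ = -0.100365 rad; initial bearing θ = 0.165806 rad.
Destination latitude: φ₂ = arcsin( sin φ₁ cos δ + cos φ₁ sin δ cos θ ) = arcsin(-0.092931) = -5.3323°.
Δλ = atan2( sin θ sin δ cos φ₁ , cos δ − sin φ₁ sin φ₂ ) = atan2(0.001215, 0.990661) = 0.001227 rad = 0.0703°.
Hence λ₂ = -161.2570° + 0.0703° = -161.1867°.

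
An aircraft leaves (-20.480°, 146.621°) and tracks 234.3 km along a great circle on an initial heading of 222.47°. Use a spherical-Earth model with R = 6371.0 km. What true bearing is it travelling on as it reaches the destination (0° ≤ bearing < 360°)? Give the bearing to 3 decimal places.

final bearing 223.026°

The arc subtends δ = 234.3/6371 = 0.036776 rad at the centre.
Converting: φ₁ = -0.357443 rad, θ = 3.882834 rad.
Destination latitude: φ₂ = arcsin( sin φ₁ cos δ + cos φ₁ sin δ cos θ ) = arcsin(-0.375051) = -22.027°.
For the longitude increment, Δλ = atan2( sin θ sin δ cos φ₁, cos δ − sin φ₁ sin φ₂ ) = atan2(-0.023257, 0.868101) = -1.535°.
Hence λ₂ = 146.621° + -1.535° = 145.086°.
The forward bearing on arrival equals the back-azimuth from the destination plus 180°.
Back-azimuth from P₂ (-22.027°, 145.086°) to P₁ (-20.480°, 146.621°), with Δλ' = λ₁ − λ₂ = 1.535°: atan2( sin Δλ' cos φ₁ , cos φ₂ sin φ₁ − sin φ₂ cos φ₁ cos Δλ' ) = 43.026°.
Final bearing = (43.026° + 180°) mod 360° = 223.026°.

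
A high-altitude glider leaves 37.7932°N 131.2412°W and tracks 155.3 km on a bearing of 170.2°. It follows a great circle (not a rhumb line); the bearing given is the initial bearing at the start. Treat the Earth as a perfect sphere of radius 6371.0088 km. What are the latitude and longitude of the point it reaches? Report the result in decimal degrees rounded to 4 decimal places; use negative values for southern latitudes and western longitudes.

Central angle δ = d/R = 0.024376 rad.
With φ₁ = 37.7932° = 0.659616 rad and θ = 170.2° = 2.970550 rad:
Destination latitude: φ₂ = arcsin( sin φ₁ cos δ + cos φ₁ sin δ cos θ ) = arcsin(0.593652) = 36.4166°.
For the longitude increment, Δλ = atan2( sin θ sin δ cos φ₁, cos δ − sin φ₁ sin φ₂ ) = atan2(0.003278, 0.635905) = 0.2954°.
λ₂ = λ₁ + Δλ = -130.9458°.

latitude 36.4166°, longitude -130.9458°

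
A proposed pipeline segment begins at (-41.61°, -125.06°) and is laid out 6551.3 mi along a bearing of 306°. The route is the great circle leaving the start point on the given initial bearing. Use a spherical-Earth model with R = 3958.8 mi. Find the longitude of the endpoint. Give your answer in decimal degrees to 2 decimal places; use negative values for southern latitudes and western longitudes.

Angular distance δ = d/R = 6551.3 / 3958.8 = 1.654870 rad.
With φ₁ = -41.61° = -0.726232 rad and θ = 306° = 5.340708 rad:
Destination latitude: φ₂ = arcsin( sin φ₁ cos δ + cos φ₁ sin δ cos θ ) = arcsin(0.493688) = 29.58°.
Δλ = atan2( sin θ sin δ cos φ₁ , cos δ − sin φ₁ sin φ₂ ) = atan2(-0.602751, 0.243862) = -1.186346 rad = -67.97°.
λ₂ = -125.06° + -67.97° = -193.03°, normalized to (−180°, 180°] → 166.97°.

longitude 166.97°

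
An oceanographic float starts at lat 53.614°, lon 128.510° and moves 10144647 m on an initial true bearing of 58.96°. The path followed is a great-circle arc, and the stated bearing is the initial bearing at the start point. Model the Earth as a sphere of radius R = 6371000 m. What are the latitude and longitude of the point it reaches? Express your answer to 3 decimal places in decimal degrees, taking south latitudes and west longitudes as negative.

latitude 16.768°, longitude -114.953°

Central angle δ = d/R = 1.592316 rad.
Start latitude φ₁ = 0.935741 rad; initial bearing θ = 1.029046 rad.
Applying the spherical law of cosines for sides, sin φ₂ = sin φ₁ cos δ + cos φ₁ sin δ cos θ = 0.288493, so φ₂ = 16.768°.
Δλ = atan2( sin θ sin δ cos φ₁ , cos δ − sin φ₁ sin φ₂ ) = atan2(0.508160, -0.253766) = 2.033950 rad = 116.537°.
λ₂ = 128.510° + 116.537° = 245.047°, normalized to (−180°, 180°] → -114.953°.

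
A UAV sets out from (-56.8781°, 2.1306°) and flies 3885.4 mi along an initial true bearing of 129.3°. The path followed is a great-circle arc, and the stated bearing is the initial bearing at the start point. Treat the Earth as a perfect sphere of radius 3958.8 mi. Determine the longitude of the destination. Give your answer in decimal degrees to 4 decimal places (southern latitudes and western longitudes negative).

longitude 104.1761°

The arc subtends δ = 3885.4/3958.8 = 0.981459 rad at the centre.
Start latitude φ₁ = -0.992710 rad; initial bearing θ = 2.256711 rad.
Destination latitude: φ₂ = arcsin( sin φ₁ cos δ + cos φ₁ sin δ cos θ ) = arcsin(-0.753207) = -48.8690°.
For the longitude increment, Δλ = atan2( sin θ sin δ cos φ₁, cos δ − sin φ₁ sin φ₂ ) = atan2(0.351514, -0.075008) = 102.0455°.
λ₂ = 2.1306° + 102.0455° = 104.1761°.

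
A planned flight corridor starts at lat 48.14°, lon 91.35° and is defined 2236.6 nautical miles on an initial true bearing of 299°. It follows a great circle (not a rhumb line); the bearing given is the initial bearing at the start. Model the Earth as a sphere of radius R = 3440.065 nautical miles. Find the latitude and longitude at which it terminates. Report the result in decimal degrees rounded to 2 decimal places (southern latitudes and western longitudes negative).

The arc subtends δ = 2236.6/3440.065 = 0.650162 rad at the centre.
With φ₁ = 48.14° = 0.840202 rad and θ = 299° = 5.218534 rad:
sin φ₂ = sin φ₁ cos δ + cos φ₁ sin δ cos θ = (0.744778)(0.795986) + (0.667313)(0.605315)(0.484810) = 0.788664
φ₂ = asin(0.788664) = 0.908633 rad = 52.06°.
For the longitude increment, Δλ = atan2( sin θ sin δ cos φ₁, cos δ − sin φ₁ sin φ₂ ) = atan2(-0.353289, 0.208607) = -59.44°.
λ₂ = 91.35° + -59.44° = 31.91°.

latitude 52.06°, longitude 31.91°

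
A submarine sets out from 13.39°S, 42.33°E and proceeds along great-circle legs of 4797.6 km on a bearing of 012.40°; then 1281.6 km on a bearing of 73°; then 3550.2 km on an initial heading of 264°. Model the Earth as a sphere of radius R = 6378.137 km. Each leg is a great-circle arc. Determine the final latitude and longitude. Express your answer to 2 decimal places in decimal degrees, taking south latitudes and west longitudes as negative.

latitude 23.31°, longitude 29.99°

Apply the spherical direct solution leg by leg, carrying full precision between legs.
Leg 1: from (-13.39°, 42.33°), δ = 4797.6/6378.137 = 0.752195 rad, θ = 12.4° → φ = 28.69°, λ = 51.96°.
Leg 2: from (28.69°, 51.96°), δ = 1281.6/6378.137 = 0.200936 rad, θ = 73° → φ = 31.44°, λ = 64.88°.
Leg 3: from (31.44°, 64.88°), δ = 3550.2/6378.137 = 0.556620 rad, θ = 264° → φ = 23.31°, λ = 29.99°.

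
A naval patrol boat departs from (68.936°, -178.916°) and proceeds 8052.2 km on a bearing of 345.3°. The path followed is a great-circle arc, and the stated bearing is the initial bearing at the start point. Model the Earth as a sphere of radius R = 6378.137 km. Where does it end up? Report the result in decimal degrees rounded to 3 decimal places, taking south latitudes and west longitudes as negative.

The arc subtends δ = 8052.2/6378.137 = 1.262469 rad at the centre.
Converting: φ₁ = 1.203160 rad, θ = 6.026622 rad.
Destination latitude: φ₂ = arcsin( sin φ₁ cos δ + cos φ₁ sin δ cos θ ) = arcsin(0.614440) = 37.911°.
Then Δλ = atan2(-0.086902, -0.269917) = -2.830113 rad, from sin θ sin δ cos φ₁ over cos δ − sin φ₁ sin φ₂.
λ₂ = -178.916° + -162.154° = -341.070°, normalized to (−180°, 180°] → 18.930°.

latitude 37.911°, longitude 18.930°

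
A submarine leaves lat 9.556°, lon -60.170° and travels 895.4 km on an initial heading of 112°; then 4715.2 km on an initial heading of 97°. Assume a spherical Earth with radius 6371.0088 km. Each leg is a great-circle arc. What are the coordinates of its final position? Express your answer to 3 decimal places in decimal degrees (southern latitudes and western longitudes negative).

Apply the spherical direct solution leg by leg, carrying full precision between legs.
Leg 1: from (9.556°, -60.170°), δ = 895.4/6371.0088 = 0.140543 rad, θ = 112° → φ = 6.467°, λ = -52.659°.
Leg 2: from (6.467°, -52.659°), δ = 4715.2/6371.0088 = 0.740103 rad, θ = 97° → φ = 0.086°, λ = -10.643°.

latitude 0.086°, longitude -10.643°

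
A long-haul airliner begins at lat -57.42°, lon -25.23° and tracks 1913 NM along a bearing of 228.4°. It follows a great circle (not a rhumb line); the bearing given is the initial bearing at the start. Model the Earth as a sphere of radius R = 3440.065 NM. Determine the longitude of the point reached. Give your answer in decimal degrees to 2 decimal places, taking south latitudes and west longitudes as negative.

δ = 1913/3440.065 = 0.556094 rad (31.8618°).
Converting: φ₁ = -1.002168 rad, θ = 3.986332 rad.
sin φ₂ = sin φ₁ cos δ + cos φ₁ sin δ cos θ = (-0.842640)(0.849323) + (0.538477)(0.527873)(-0.663926) = -0.904393
φ₂ = asin(-0.904393) = -1.129956 rad = -64.74°.
For the longitude increment, Δλ = atan2( sin θ sin δ cos φ₁, cos δ − sin φ₁ sin φ₂ ) = atan2(-0.212560, 0.087245) = -67.68°.
λ₂ = -25.23° + -67.68° = -92.91°.

longitude -92.91°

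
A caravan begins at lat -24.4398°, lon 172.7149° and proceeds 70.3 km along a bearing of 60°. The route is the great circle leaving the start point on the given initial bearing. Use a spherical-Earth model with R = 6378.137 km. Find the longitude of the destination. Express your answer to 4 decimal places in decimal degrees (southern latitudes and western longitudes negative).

Angular distance δ = d/R = 70.3 / 6378.137 = 0.011022 rad.
Converting: φ₁ = -0.426555 rad, θ = 1.047198 rad.
sin φ₂ = sin φ₁ cos δ + cos φ₁ sin δ cos θ = (-0.413737)(0.999939) + (0.910396)(0.011022)(0.500000) = -0.408695
φ₂ = asin(-0.408695) = -0.421023 rad = -24.1229°.
Δλ = atan2( sin θ sin δ cos φ₁ , cos δ − sin φ₁ sin φ₂ ) = atan2(0.008690, 0.830847) = 0.010459 rad = 0.5992°.
λ₂ = 172.7149° + 0.5992° = 173.3141°.

longitude 173.3141°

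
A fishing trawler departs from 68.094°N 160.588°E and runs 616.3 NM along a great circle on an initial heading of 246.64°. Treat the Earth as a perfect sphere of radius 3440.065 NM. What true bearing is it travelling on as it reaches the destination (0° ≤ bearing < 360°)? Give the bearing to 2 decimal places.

final bearing 227.77°

Angular distance δ = d/R = 616.3 / 3440.065 = 0.179154 rad.
Start latitude φ₁ = 1.188465 rad; initial bearing θ = 4.304680 rad.
sin φ₂ = sin φ₁ cos δ + cos φ₁ sin δ cos θ = (0.927797)(0.983995) + (0.373085)(0.178197)(-0.396507) = 0.886587
φ₂ = asin(0.886587) = 1.089913 rad = 62.447°.
Δλ = atan2( sin θ sin δ cos φ₁ , cos δ − sin φ₁ sin φ₂ ) = atan2(-0.061033, 0.161422) = -0.361482 rad = -20.711°.
λ₂ = λ₁ + Δλ = 139.877°.
The forward bearing on arrival equals the back-azimuth from the destination plus 180°.
Back-azimuth from P₂ (62.45°, 139.88°) to P₁ (68.09°, 160.59°), with Δλ' = λ₁ − λ₂ = 20.71°: atan2( sin Δλ' cos φ₁ , cos φ₂ sin φ₁ − sin φ₂ cos φ₁ cos Δλ' ) = 47.77°.
Final bearing = (47.77° + 180°) mod 360° = 227.77°.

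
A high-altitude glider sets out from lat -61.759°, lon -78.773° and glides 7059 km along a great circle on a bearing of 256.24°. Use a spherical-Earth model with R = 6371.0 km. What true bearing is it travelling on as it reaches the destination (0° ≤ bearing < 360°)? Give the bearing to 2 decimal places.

final bearing 328.09°

The arc subtends δ = 7059/6371 = 1.107989 rad at the centre.
Start latitude φ₁ = -1.077898 rad; initial bearing θ = 4.472232 rad.
sin φ₂ = sin φ₁ cos δ + cos φ₁ sin δ cos θ = (-0.880965)(0.446462) + (0.473181)(0.894803)(-0.237855) = -0.494026
φ₂ = asin(-0.494026) = -0.516714 rad = -29.606°.
For the longitude increment, Δλ = atan2( sin θ sin δ cos φ₁, cos δ − sin φ₁ sin φ₂ ) = atan2(-0.411252, 0.011242) = -88.434°.
λ₂ = -78.773° + -88.434° = -167.207°.
The forward bearing on arrival equals the back-azimuth from the destination plus 180°.
Back-azimuth from P₂ (-29.61°, -167.21°) to P₁ (-61.76°, -78.77°), with Δλ' = λ₁ − λ₂ = 88.43°: atan2( sin Δλ' cos φ₁ , cos φ₂ sin φ₁ − sin φ₂ cos φ₁ cos Δλ' ) = 148.09°.
Final bearing = (148.09° + 180°) mod 360° = 328.09°.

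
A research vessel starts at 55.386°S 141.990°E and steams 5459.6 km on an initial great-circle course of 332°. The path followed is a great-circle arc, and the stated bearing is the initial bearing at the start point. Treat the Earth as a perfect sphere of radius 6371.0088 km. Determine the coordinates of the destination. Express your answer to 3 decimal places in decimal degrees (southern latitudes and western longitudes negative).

δ = 5459.6/6371.0088 = 0.856944 rad (49.0993°).
Converting: φ₁ = -0.966668 rad, θ = 5.794493 rad.
Destination latitude: φ₂ = arcsin( sin φ₁ cos δ + cos φ₁ sin δ cos θ ) = arcsin(-0.159761) = -9.193°.
Δλ = atan2( sin θ sin δ cos φ₁ , cos δ − sin φ₁ sin φ₂ ) = atan2(-0.201570, 0.523268) = -0.367694 rad = -21.067°.
λ₂ = λ₁ + Δλ = 120.923°.

latitude -9.193°, longitude 120.923°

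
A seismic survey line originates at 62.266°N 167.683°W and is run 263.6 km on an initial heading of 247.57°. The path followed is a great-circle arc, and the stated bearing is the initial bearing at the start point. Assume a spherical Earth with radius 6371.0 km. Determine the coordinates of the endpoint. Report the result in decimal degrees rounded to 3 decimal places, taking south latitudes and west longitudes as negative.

latitude 61.284°, longitude -172.247°

Angular distance δ = d/R = 263.6 / 6371 = 0.041375 rad.
Converting: φ₁ = 1.086747 rad, θ = 4.320912 rad.
sin φ₂ = sin φ₁ cos δ + cos φ₁ sin δ cos θ = (0.885118)(0.999144) + (0.465367)(0.041363)(-0.381554) = 0.877016
φ₂ = asin(0.877016) = 1.069615 rad = 61.284°.
Δλ = atan2( sin θ sin δ cos φ₁ , cos δ − sin φ₁ sin φ₂ ) = atan2(-0.017793, 0.222882) = -0.079662 rad = -4.564°.
λ₂ = -167.683° + -4.564° = -172.247°.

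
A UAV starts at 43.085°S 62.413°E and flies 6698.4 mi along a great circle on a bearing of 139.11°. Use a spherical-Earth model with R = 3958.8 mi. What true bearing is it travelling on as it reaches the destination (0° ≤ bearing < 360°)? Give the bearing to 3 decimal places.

The arc subtends δ = 6698.4/3958.8 = 1.692028 rad at the centre.
Start latitude φ₁ = -0.751975 rad; initial bearing θ = 2.427928 rad.
sin φ₂ = sin φ₁ cos δ + cos φ₁ sin δ cos θ = (-0.683083)(-0.120935) + (0.730341)(0.992660)(-0.755968) = -0.465454
φ₂ = asin(-0.465454) = -0.484147 rad = -27.740°.
For the longitude increment, Δλ = atan2( sin θ sin δ cos φ₁, cos δ − sin φ₁ sin φ₂ ) = atan2(0.474579, -0.438878) = 132.762°.
λ₂ = 62.413° + 132.762° = 195.175°, normalized to (−180°, 180°] → -164.825°.
The forward bearing on arrival equals the back-azimuth from the destination plus 180°.
Back-azimuth from P₂ (-27.740°, -164.825°) to P₁ (-43.085°, 62.413°), with Δλ' = λ₁ − λ₂ = 227.238°: atan2( sin Δλ' cos φ₁ , cos φ₂ sin φ₁ − sin φ₂ cos φ₁ cos Δλ' ) = 212.695°.
Final bearing = (212.695° + 180°) mod 360° = 32.695°.

final bearing 32.695°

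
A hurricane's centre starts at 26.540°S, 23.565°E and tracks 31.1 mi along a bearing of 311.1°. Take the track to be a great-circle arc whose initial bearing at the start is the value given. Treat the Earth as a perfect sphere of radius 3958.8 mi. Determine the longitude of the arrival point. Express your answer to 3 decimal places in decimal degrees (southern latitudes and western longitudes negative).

longitude 23.187°

The arc subtends δ = 31.1/3958.8 = 0.007856 rad at the centre.
Converting: φ₁ = -0.463210 rad, θ = 5.429719 rad.
Applying the spherical law of cosines for sides, sin φ₂ = sin φ₁ cos δ + cos φ₁ sin δ cos θ = -0.442189, so φ₂ = -26.244°.
Then Δλ = atan2(-0.005296, 0.802389) = -0.006600 rad, from sin θ sin δ cos φ₁ over cos δ − sin φ₁ sin φ₂.
λ₂ = λ₁ + Δλ = 23.187°.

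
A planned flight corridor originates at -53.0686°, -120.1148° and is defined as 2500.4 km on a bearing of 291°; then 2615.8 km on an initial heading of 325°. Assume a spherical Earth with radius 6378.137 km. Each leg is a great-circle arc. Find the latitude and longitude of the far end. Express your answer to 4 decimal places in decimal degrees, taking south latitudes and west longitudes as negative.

Apply the spherical direct solution leg by leg, carrying full precision between legs.
Leg 1: from (-53.0686°, -120.1148°), δ = 2500.4/6378.137 = 0.392027 rad, θ = 291° → φ = -41.0293°, λ = -148.3325°.
Leg 2: from (-41.0293°, -148.3325°), δ = 2615.8/6378.137 = 0.410120 rad, θ = 325° → φ = -20.8315°, λ = -162.4961°.

latitude -20.8315°, longitude -162.4961°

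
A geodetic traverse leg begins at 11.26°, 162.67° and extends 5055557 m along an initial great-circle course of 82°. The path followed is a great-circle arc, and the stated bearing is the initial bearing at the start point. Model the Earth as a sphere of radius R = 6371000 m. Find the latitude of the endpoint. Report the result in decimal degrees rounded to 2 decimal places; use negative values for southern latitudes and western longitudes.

latitude 13.55°

Angular distance δ = d/R = 5055557 / 6371000 = 0.793526 rad.
Converting: φ₁ = 0.196524 rad, θ = 1.431170 rad.
Applying the spherical law of cosines for sides, sin φ₂ = sin φ₁ cos δ + cos φ₁ sin δ cos θ = 0.234241, so φ₂ = 13.55°.
For the longitude increment, Δλ = atan2( sin θ sin δ cos φ₁, cos δ − sin φ₁ sin φ₂ ) = atan2(0.692306, 0.655598) = 46.56°.
λ₂ = 162.67° + 46.56° = 209.23°, normalized to (−180°, 180°] → -150.77°.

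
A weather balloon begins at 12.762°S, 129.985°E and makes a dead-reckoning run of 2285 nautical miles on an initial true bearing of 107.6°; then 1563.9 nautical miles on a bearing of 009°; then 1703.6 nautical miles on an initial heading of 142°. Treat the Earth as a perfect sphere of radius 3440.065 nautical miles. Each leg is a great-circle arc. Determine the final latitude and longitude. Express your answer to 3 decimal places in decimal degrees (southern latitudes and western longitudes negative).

latitude -17.317°, longitude -169.259°

Apply the spherical direct solution leg by leg, carrying full precision between legs.
Leg 1: from (-12.762°, 129.985°), δ = 2285/3440.065 = 0.664232 rad, θ = 107.6° → φ = -20.838°, λ = 168.941°.
Leg 2: from (-20.838°, 168.941°), δ = 1563.9/3440.065 = 0.454614 rad, θ = 9° → φ = 4.919°, λ = 172.895°.
Leg 3: from (4.919°, 172.895°), δ = 1703.6/3440.065 = 0.495223 rad, θ = 142° → φ = -17.317°, λ = -169.259°.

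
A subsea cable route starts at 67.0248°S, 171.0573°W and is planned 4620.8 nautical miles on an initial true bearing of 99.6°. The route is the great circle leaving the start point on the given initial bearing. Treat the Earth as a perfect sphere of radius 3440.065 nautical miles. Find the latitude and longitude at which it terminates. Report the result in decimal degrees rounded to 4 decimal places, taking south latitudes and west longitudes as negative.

The arc subtends δ = 4620.8/3440.065 = 1.343230 rad at the centre.
With φ₁ = -67.0248° = -1.169803 rad and θ = 99.6° = 1.738348 rad:
Destination latitude: φ₂ = arcsin( sin φ₁ cos δ + cos φ₁ sin δ cos θ ) = arcsin(-0.271127) = -15.7314°.
For the longitude increment, Δλ = atan2( sin θ sin δ cos φ₁, cos δ − sin φ₁ sin φ₂ ) = atan2(0.374944, -0.024013) = 93.6645°.
Hence λ₂ = -171.0573° + 93.6645° = -77.3928°.

latitude -15.7314°, longitude -77.3928°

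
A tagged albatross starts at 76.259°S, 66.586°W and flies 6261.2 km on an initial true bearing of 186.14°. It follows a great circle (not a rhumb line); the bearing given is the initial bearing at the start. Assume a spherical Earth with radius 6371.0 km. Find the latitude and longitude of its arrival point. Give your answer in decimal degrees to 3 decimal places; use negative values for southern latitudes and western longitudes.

latitude -47.337°, longitude 120.960°

δ = 6261.2/6371 = 0.982766 rad (56.3083°).
With φ₁ = -76.259° = -1.330971 rad and θ = 186.14° = 3.248756 rad:
Applying the spherical law of cosines for sides, sin φ₂ = sin φ₁ cos δ + cos φ₁ sin δ cos θ = -0.735349, so φ₂ = -47.337°.
Δλ = atan2( sin θ sin δ cos φ₁ , cos δ − sin φ₁ sin φ₂ ) = atan2(-0.021139, -0.159580) = -3.009894 rad = -172.454°.
λ₂ = -66.586° + -172.454° = -239.040°, normalized to (−180°, 180°] → 120.960°.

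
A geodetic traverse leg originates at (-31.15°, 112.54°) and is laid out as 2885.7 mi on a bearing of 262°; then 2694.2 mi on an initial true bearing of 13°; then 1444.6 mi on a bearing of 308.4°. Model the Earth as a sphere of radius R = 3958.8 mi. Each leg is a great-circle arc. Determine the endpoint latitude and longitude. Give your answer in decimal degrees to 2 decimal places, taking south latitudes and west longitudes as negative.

Apply the spherical direct solution leg by leg, carrying full precision between legs.
Leg 1: from (-31.15°, 112.54°), δ = 2885.7/3958.8 = 0.728933 rad, θ = 262° → φ = -27.72°, λ = 64.37°.
Leg 2: from (-27.72°, 64.37°), δ = 2694.2/3958.8 = 0.680560 rad, θ = 13° → φ = 10.44°, λ = 72.65°.
Leg 3: from (10.44°, 72.65°), δ = 1444.6/3958.8 = 0.364909 rad, θ = 308.4° → φ = 22.78°, λ = 54.99°.

latitude 22.78°, longitude 54.99°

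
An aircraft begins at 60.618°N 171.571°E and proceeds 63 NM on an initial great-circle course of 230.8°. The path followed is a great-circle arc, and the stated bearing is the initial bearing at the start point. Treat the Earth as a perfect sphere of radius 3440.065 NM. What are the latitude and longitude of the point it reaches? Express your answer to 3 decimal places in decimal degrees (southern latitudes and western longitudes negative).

The arc subtends δ = 63/3440.065 = 0.018314 rad at the centre.
Converting: φ₁ = 1.057984 rad, θ = 4.028220 rad.
Applying the spherical law of cosines for sides, sin φ₂ = sin φ₁ cos δ + cos φ₁ sin δ cos θ = 0.865543, so φ₂ = 59.945°.
Then Δλ = atan2(-0.006963, 0.245626) = -0.028339 rad, from sin θ sin δ cos φ₁ over cos δ − sin φ₁ sin φ₂.
Hence λ₂ = 171.571° + -1.624° = 169.947°.

latitude 59.945°, longitude 169.947°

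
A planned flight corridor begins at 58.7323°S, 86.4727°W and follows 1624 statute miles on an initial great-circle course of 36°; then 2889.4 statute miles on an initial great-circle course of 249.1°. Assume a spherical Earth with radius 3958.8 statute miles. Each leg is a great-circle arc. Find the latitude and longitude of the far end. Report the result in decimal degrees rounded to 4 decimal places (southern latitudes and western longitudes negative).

Apply the spherical direct solution leg by leg, carrying full precision between legs.
Leg 1: from (-58.7323°, -86.4727°), δ = 1624/3958.8 = 0.410225 rad, θ = 36° → φ = -38.0513°, λ = -69.1538°.
Leg 2: from (-38.0513°, -69.1538°), δ = 2889.4/3958.8 = 0.729868 rad, θ = 249.1° → φ = -40.2904°, λ = -123.9019°.

latitude -40.2904°, longitude -123.9019°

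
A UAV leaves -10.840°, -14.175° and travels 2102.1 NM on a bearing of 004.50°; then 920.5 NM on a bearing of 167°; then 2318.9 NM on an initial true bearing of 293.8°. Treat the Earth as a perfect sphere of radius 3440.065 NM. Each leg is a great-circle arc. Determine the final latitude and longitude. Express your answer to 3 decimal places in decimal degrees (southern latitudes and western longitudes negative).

latitude 21.848°, longitude -45.870°

Apply the spherical direct solution leg by leg, carrying full precision between legs.
Leg 1: from (-10.840°, -14.175°), δ = 2102.1/3440.065 = 0.611064 rad, θ = 4.5° → φ = 24.062°, λ = -11.349°.
Leg 2: from (24.062°, -11.349°), δ = 920.5/3440.065 = 0.267582 rad, θ = 167° → φ = 9.090°, λ = -7.896°.
Leg 3: from (9.090°, -7.896°), δ = 2318.9/3440.065 = 0.674086 rad, θ = 293.8° → φ = 21.848°, λ = -45.870°.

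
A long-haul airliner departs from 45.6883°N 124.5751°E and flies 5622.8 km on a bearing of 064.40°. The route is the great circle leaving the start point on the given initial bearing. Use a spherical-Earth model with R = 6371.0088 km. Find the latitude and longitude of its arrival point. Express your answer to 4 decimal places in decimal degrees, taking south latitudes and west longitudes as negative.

Angular distance δ = d/R = 5622.8 / 6371.0088 = 0.882560 rad.
Start latitude φ₁ = 0.797411 rad; initial bearing θ = 1.123992 rad.
Destination latitude: φ₂ = arcsin( sin φ₁ cos δ + cos φ₁ sin δ cos θ ) = arcsin(0.687630) = 43.4428°.
For the longitude increment, Δλ = atan2( sin θ sin δ cos φ₁, cos δ − sin φ₁ sin φ₂ ) = atan2(0.486580, 0.143142) = 73.6072°.
λ₂ = 124.5751° + 73.6072° = 198.1823°, normalized to (−180°, 180°] → -161.8177°.

latitude 43.4428°, longitude -161.8177°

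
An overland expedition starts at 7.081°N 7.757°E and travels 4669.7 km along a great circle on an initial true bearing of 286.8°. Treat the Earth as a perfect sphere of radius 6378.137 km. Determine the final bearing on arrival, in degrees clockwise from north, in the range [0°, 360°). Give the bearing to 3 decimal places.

final bearing 277.847°

Angular distance δ = d/R = 4669.7 / 6378.137 = 0.732142 rad.
Converting: φ₁ = 0.123587 rad, θ = 5.005604 rad.
sin φ₂ = sin φ₁ cos δ + cos φ₁ sin δ cos θ = (0.123272)(0.743744) + (0.992373)(0.668464)(0.289032) = 0.283417
φ₂ = asin(0.283417) = 0.287355 rad = 16.464°.
Δλ = atan2( sin θ sin δ cos φ₁ , cos δ − sin φ₁ sin φ₂ ) = atan2(-0.635053, 0.708807) = -0.730571 rad = -41.859°.
λ₂ = 7.757° + -41.859° = -34.102°.
The forward bearing on arrival equals the back-azimuth from the destination plus 180°.
Back-azimuth from P₂ (16.464°, -34.102°) to P₁ (7.081°, 7.757°), with Δλ' = λ₁ − λ₂ = 41.859°: atan2( sin Δλ' cos φ₁ , cos φ₂ sin φ₁ − sin φ₂ cos φ₁ cos Δλ' ) = 97.847°.
Final bearing = (97.847° + 180°) mod 360° = 277.847°.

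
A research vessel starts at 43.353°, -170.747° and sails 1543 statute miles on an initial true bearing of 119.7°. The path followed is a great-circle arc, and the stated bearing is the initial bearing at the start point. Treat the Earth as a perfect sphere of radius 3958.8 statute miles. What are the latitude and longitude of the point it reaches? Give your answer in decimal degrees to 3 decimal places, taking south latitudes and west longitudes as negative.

latitude 29.875°, longitude -148.374°

Angular distance δ = d/R = 1543 / 3958.8 = 0.389765 rad.
Converting: φ₁ = 0.756653 rad, θ = 2.089159 rad.
Applying the spherical law of cosines for sides, sin φ₂ = sin φ₁ cos δ + cos φ₁ sin δ cos θ = 0.498113, so φ₂ = 29.875°.
Then Δλ = atan2(0.239995, 0.583049) = 0.390484 rad, from sin θ sin δ cos φ₁ over cos δ − sin φ₁ sin φ₂.
Hence λ₂ = -170.747° + 22.373° = -148.374°.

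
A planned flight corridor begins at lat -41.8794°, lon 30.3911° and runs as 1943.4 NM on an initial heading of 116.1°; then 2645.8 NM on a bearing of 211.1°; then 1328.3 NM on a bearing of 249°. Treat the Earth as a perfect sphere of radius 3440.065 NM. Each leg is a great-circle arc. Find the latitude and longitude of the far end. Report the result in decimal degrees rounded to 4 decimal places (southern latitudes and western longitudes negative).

Apply the spherical direct solution leg by leg, carrying full precision between legs.
Leg 1: from (-41.8794°, 30.3911°), δ = 1943.4/3440.065 = 0.564931 rad, θ = 116.1° → φ = -47.6635°, λ = 75.9401°.
Leg 2: from (-47.6635°, 75.9401°), δ = 2645.8/3440.065 = 0.769113 rad, θ = 211.1° → φ = -68.7833°, λ = -7.1248°.
Leg 3: from (-68.7833°, -7.1248°), δ = 1328.3/3440.065 = 0.386126 rad, θ = 249° → φ = -65.8428°, λ = -66.3431°.

latitude -65.8428°, longitude -66.3431°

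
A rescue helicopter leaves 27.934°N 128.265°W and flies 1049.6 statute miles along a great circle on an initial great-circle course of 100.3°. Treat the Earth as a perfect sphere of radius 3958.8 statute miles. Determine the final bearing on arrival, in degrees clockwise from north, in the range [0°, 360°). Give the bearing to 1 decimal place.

Angular distance δ = d/R = 1049.6 / 3958.8 = 0.265131 rad.
Start latitude φ₁ = 0.487540 rad; initial bearing θ = 1.750565 rad.
Destination latitude: φ₂ = arcsin( sin φ₁ cos δ + cos φ₁ sin δ cos θ ) = arcsin(0.410692) = 24.248°.
For the longitude increment, Δλ = atan2( sin θ sin δ cos φ₁, cos δ − sin φ₁ sin φ₂ ) = atan2(0.227775, 0.772668) = 16.425°.
λ₂ = -128.265° + 16.425° = -111.840°.
The forward bearing on arrival equals the back-azimuth from the destination plus 180°.
Back-azimuth from P₂ (24.2°, -111.8°) to P₁ (27.9°, -128.3°), with Δλ' = λ₁ − λ₂ = -16.4°: atan2( sin Δλ' cos φ₁ , cos φ₂ sin φ₁ − sin φ₂ cos φ₁ cos Δλ' ) = 287.6°.
Final bearing = (287.6° + 180°) mod 360° = 107.6°.

final bearing 107.6°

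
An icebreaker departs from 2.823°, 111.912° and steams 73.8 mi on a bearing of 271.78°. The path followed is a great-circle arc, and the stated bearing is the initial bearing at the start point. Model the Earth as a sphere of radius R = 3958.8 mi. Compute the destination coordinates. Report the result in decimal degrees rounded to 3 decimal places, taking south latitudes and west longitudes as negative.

latitude 2.856°, longitude 110.843°

Angular distance δ = d/R = 73.8 / 3958.8 = 0.018642 rad.
Converting: φ₁ = 0.049271 rad, θ = 4.743456 rad.
Destination latitude: φ₂ = arcsin( sin φ₁ cos δ + cos φ₁ sin δ cos θ ) = arcsin(0.049820) = 2.856°.
Then Δλ = atan2(-0.018609, 0.997373) = -0.018656 rad, from sin θ sin δ cos φ₁ over cos δ − sin φ₁ sin φ₂.
λ₂ = 111.912° + -1.069° = 110.843°.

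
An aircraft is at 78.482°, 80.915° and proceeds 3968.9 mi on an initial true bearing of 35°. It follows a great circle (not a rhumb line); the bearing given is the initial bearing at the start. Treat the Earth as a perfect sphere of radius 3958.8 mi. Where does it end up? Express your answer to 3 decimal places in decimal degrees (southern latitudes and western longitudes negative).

latitude 41.696°, longitude -139.434°

The arc subtends δ = 3968.9/3958.8 = 1.002551 rad at the centre.
Start latitude φ₁ = 1.369769 rad; initial bearing θ = 0.610865 rad.
Applying the spherical law of cosines for sides, sin φ₂ = sin φ₁ cos δ + cos φ₁ sin δ cos θ = 0.665176, so φ₂ = 41.696°.
Δλ = atan2( sin θ sin δ cos φ₁ , cos δ − sin φ₁ sin φ₂ ) = atan2(0.096531, -0.113627) = 2.437368 rad = 139.651°.
λ₂ = 80.915° + 139.651° = 220.566°, normalized to (−180°, 180°] → -139.434°.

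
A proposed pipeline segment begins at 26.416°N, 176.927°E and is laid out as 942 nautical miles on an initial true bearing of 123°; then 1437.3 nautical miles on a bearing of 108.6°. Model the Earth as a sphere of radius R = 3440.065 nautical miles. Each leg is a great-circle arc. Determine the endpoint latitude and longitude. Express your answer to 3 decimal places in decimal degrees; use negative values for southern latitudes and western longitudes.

Apply the spherical direct solution leg by leg, carrying full precision between legs.
Leg 1: from (26.416°, 176.927°), δ = 942/3440.065 = 0.273832 rad, θ = 123° → φ = 17.242°, λ = -169.336°.
Leg 2: from (17.242°, -169.336°), δ = 1437.3/3440.065 = 0.417812 rad, θ = 108.6° → φ = 8.471°, λ = -146.455°.

latitude 8.471°, longitude -146.455°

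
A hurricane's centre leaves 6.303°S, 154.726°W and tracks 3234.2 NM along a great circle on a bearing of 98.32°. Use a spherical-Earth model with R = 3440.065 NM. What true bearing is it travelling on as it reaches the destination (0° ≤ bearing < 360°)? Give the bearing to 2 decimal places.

Central angle δ = d/R = 0.940157 rad.
With φ₁ = -6.303° = -0.110008 rad and θ = 98.32° = 1.716008 rad:
sin φ₂ = sin φ₁ cos δ + cos φ₁ sin δ cos θ = (-0.109786)(0.589662) + (0.993955)(0.807650)(-0.144702) = -0.180899
φ₂ = asin(-0.180899) = -0.181900 rad = -10.422°.
Then Δλ = atan2(0.794320, 0.569801) = 0.948524 rad, from sin θ sin δ cos φ₁ over cos δ − sin φ₁ sin φ₂.
λ₂ = λ₁ + Δλ = -100.380°.
The forward bearing on arrival equals the back-azimuth from the destination plus 180°.
Back-azimuth from P₂ (-10.42°, -100.38°) to P₁ (-6.30°, -154.73°), with Δλ' = λ₁ − λ₂ = -54.35°: atan2( sin Δλ' cos φ₁ , cos φ₂ sin φ₁ − sin φ₂ cos φ₁ cos Δλ' ) = 269.78°.
Final bearing = (269.78° + 180°) mod 360° = 89.78°.

final bearing 89.78°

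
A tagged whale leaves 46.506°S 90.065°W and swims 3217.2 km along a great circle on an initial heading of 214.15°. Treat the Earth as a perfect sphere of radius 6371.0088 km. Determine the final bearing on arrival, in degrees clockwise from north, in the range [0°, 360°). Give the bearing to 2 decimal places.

The arc subtends δ = 3217.2/6371.0088 = 0.504975 rad at the centre.
With φ₁ = -46.506° = -0.811683 rad and θ = 214.15° = 3.737623 rad:
Destination latitude: φ₂ = arcsin( sin φ₁ cos δ + cos φ₁ sin δ cos θ ) = arcsin(-0.910465) = -65.570°.
Then Δλ = atan2(-0.186922, 0.214693) = -0.716359 rad, from sin θ sin δ cos φ₁ over cos δ − sin φ₁ sin φ₂.
Hence λ₂ = -90.065° + -41.044° = -131.109°.
The forward bearing on arrival equals the back-azimuth from the destination plus 180°.
Back-azimuth from P₂ (-65.57°, -131.11°) to P₁ (-46.51°, -90.06°), with Δλ' = λ₁ − λ₂ = 41.04°: atan2( sin Δλ' cos φ₁ , cos φ₂ sin φ₁ − sin φ₂ cos φ₁ cos Δλ' ) = 69.10°.
Final bearing = (69.10° + 180°) mod 360° = 249.10°.

final bearing 249.10°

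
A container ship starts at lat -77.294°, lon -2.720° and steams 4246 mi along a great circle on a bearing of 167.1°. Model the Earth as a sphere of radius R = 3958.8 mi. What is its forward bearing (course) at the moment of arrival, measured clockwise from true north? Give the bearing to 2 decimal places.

Angular distance δ = d/R = 4246 / 3958.8 = 1.072547 rad.
Start latitude φ₁ = -1.349035 rad; initial bearing θ = 2.916445 rad.
Destination latitude: φ₂ = arcsin( sin φ₁ cos δ + cos φ₁ sin δ cos θ ) = arcsin(-0.654516) = -40.883°.
Δλ = atan2( sin θ sin δ cos φ₁ , cos δ − sin φ₁ sin φ₂ ) = atan2(0.043134, -0.160600) = 2.879207 rad = 164.966°.
λ₂ = -2.720° + 164.966° = 162.246°.
The forward bearing on arrival equals the back-azimuth from the destination plus 180°.
Back-azimuth from P₂ (-40.88°, 162.25°) to P₁ (-77.29°, -2.72°), with Δλ' = λ₁ − λ₂ = -164.97°: atan2( sin Δλ' cos φ₁ , cos φ₂ sin φ₁ − sin φ₂ cos φ₁ cos Δλ' ) = 183.72°.
Final bearing = (183.72° + 180°) mod 360° = 3.72°.

final bearing 3.72°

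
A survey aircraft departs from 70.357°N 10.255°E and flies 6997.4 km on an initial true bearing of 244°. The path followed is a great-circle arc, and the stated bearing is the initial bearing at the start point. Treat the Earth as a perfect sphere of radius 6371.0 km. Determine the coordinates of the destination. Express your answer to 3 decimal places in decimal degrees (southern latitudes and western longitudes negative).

latitude 17.301°, longitude -46.701°

The arc subtends δ = 6997.4/6371 = 1.098321 rad at the centre.
With φ₁ = 70.357° = 1.227961 rad and θ = 244° = 4.258603 rad:
sin φ₂ = sin φ₁ cos δ + cos φ₁ sin δ cos θ = (0.941805)(0.455092) + (0.336158)(0.890444)(-0.438371) = 0.297391
φ₂ = asin(0.297391) = 0.301958 rad = 17.301°.
Δλ = atan2( sin θ sin δ cos φ₁ , cos δ − sin φ₁ sin φ₂ ) = atan2(-0.269036, 0.175008) = -0.994070 rad = -56.956°.
λ₂ = λ₁ + Δλ = -46.701°.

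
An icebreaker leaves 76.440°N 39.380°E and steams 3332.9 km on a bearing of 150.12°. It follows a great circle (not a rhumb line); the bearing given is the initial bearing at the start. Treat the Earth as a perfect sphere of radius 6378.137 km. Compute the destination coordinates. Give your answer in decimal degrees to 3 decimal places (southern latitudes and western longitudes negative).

latitude 47.811°, longitude 61.110°

The arc subtends δ = 3332.9/6378.137 = 0.522551 rad at the centre.
Start latitude φ₁ = 1.334130 rad; initial bearing θ = 2.620088 rad.
Applying the spherical law of cosines for sides, sin φ₂ = sin φ₁ cos δ + cos φ₁ sin δ cos θ = 0.740930, so φ₂ = 47.811°.
Δλ = atan2( sin θ sin δ cos φ₁ , cos δ − sin φ₁ sin φ₂ ) = atan2(0.058297, 0.146272) = 0.379257 rad = 21.730°.
λ₂ = λ₁ + Δλ = 61.110°.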